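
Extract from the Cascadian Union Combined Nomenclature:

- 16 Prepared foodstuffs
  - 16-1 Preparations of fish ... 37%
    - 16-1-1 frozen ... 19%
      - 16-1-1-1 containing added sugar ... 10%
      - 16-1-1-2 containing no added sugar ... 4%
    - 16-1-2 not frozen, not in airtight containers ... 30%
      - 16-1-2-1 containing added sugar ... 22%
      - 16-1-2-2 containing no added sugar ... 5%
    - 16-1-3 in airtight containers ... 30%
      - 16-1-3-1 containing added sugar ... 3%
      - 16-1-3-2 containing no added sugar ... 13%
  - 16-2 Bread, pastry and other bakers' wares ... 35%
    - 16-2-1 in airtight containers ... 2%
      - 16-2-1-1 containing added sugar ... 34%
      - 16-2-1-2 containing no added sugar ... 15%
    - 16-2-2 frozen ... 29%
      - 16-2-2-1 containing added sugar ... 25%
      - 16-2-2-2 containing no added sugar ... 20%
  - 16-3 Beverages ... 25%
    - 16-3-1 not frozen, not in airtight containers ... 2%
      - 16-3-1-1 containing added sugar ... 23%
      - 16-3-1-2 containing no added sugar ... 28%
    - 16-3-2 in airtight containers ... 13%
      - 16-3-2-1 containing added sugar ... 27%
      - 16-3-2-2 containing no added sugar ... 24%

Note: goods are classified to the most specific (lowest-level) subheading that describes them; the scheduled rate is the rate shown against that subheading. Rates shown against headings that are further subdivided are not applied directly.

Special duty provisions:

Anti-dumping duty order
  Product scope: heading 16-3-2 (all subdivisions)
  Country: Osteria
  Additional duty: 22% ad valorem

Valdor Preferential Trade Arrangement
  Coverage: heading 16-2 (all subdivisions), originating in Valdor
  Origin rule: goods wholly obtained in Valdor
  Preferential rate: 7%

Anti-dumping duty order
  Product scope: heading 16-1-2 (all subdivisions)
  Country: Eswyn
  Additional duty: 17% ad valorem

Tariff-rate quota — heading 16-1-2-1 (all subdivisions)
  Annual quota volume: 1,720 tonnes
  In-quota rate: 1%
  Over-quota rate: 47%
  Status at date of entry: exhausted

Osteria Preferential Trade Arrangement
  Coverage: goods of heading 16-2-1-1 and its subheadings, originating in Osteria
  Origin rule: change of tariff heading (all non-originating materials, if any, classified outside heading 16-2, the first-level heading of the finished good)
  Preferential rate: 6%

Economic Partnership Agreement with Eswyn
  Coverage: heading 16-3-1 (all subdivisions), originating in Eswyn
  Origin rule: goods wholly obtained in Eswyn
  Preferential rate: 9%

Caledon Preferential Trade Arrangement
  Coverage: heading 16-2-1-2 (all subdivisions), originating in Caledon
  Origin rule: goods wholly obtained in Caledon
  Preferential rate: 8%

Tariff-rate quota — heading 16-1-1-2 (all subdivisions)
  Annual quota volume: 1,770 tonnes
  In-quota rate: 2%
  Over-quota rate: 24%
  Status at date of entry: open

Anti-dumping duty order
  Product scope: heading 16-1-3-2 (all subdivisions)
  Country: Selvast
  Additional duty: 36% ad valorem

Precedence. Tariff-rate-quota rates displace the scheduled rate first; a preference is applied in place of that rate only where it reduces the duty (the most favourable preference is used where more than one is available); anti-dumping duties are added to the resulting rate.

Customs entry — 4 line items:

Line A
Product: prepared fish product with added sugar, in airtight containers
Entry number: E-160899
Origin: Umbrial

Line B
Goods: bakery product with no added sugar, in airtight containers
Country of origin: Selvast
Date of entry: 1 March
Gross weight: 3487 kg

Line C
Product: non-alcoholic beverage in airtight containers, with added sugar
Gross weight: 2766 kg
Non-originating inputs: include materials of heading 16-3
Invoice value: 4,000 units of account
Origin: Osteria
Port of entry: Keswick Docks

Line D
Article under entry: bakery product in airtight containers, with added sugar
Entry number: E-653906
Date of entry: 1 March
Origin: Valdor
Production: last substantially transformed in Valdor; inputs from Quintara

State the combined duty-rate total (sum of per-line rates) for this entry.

Line A: prepared fish product → 16-1; in airtight containers → 16-1-3; with added sugar → 16-1-3-1. Scheduled 3%. No special measure applies. → 3%.
Line B: bakery product → 16-2; in airtight containers → 16-2-1; with no added sugar → 16-2-1-2. Scheduled 15%. No special measure applies. → 15%.
Line C: non-alcoholic beverage → 16-3; in airtight containers → 16-3-2; with added sugar → 16-3-2-1. Scheduled 27%. Osteria agreement on 16-2-1-1: 16-3-2-1 not covered; anti-dumping (Osteria, 16-3-2): +22%; total 27% + 22% = 49%. → 49%.
Line D: bakery product → 16-2; in airtight containers → 16-2-1; with added sugar → 16-2-1-1. Scheduled 34%. Valdor agreement on 16-2: not wholly obtained. → 34%.
Sum: 3% + 15% + 49% + 34% = 101%.

101%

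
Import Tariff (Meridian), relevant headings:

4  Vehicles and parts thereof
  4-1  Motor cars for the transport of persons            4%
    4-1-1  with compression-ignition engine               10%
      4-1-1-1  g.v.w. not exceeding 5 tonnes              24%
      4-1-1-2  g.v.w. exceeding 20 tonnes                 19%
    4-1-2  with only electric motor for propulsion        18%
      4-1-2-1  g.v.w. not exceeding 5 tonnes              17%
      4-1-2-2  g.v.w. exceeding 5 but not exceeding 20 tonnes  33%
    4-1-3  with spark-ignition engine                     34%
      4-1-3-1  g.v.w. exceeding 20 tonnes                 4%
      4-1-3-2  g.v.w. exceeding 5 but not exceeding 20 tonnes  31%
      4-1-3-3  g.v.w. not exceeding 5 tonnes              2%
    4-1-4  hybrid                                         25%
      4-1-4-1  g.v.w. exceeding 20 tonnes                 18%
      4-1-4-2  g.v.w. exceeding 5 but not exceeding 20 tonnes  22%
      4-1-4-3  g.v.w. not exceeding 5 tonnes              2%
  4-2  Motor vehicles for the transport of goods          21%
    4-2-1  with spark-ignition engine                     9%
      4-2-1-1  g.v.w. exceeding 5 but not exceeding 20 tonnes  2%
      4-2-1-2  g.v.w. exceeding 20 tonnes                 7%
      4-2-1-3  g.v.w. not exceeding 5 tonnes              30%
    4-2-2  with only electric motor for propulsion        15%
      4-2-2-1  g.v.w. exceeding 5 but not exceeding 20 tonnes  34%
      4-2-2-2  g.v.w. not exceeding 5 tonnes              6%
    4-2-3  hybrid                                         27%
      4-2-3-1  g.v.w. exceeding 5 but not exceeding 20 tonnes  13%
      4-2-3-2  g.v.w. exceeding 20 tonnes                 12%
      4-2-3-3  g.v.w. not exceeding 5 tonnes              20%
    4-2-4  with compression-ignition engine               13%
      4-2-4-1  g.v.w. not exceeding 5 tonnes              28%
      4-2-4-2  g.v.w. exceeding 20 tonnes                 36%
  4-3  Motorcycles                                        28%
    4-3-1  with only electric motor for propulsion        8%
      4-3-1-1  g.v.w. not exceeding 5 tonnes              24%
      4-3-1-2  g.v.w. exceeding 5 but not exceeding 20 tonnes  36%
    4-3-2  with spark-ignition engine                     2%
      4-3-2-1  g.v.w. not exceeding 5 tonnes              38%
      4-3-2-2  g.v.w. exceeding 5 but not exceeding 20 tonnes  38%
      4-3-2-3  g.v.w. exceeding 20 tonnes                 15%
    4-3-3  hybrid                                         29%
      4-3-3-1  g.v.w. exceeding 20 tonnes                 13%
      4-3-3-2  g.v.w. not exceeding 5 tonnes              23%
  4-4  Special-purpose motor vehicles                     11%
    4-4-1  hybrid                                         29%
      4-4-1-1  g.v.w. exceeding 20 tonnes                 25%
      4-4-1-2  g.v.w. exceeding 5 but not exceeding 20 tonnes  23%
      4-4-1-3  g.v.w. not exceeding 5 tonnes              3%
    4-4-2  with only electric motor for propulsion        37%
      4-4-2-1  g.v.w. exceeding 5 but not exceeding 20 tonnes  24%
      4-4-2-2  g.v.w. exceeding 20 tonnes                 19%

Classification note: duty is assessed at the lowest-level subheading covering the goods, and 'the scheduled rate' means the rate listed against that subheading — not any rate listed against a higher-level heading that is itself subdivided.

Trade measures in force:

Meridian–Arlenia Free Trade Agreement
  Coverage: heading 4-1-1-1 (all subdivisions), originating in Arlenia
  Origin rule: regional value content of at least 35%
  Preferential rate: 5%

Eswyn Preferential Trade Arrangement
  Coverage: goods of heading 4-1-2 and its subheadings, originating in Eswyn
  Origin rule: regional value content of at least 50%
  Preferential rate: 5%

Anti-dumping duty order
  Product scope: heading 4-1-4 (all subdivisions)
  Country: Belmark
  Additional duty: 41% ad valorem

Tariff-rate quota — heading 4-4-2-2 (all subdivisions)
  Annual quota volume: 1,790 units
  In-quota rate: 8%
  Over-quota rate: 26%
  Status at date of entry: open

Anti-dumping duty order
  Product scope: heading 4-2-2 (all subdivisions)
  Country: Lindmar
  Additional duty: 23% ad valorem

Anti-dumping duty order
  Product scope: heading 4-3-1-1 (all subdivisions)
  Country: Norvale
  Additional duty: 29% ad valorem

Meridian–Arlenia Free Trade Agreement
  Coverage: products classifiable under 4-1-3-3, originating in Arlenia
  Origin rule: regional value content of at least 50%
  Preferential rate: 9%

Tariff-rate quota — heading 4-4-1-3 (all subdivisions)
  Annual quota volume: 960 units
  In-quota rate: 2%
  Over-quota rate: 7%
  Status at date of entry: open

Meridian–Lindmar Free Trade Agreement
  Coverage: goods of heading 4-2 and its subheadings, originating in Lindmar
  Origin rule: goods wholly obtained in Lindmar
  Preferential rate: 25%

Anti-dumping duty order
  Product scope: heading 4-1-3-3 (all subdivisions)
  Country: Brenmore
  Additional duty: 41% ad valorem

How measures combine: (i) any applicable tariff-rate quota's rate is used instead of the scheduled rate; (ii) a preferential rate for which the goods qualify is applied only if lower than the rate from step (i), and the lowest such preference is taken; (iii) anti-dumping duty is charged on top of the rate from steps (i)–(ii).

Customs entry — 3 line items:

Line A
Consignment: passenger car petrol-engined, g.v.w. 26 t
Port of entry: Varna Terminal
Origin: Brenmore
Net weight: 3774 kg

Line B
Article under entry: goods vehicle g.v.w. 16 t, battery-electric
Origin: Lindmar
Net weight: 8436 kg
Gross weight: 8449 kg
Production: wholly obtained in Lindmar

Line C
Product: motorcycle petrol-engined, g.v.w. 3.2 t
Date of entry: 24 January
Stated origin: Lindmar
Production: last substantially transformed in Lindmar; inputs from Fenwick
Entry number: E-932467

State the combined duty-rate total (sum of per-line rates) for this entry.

90%

Line A: passenger car → 4-1; petrol-engined → 4-1-3; g.v.w. 26 t → 4-1-3-1. Scheduled 4%. No special measure applies. → 4%.
Line B: goods vehicle → 4-2; battery-electric → 4-2-2; g.v.w. 16 t → 4-2-2-1. Scheduled 34%. Lindmar agreement on 4-2: wholly obtained → 25% available; preferential 25%; anti-dumping (Lindmar, 4-2-2): +23%; total 25% + 23% = 48%. → 48%.
Line C: motorcycle → 4-3; petrol-engined → 4-3-2; g.v.w. 3.2 t → 4-3-2-1. Scheduled 38%. Lindmar agreement on 4-2: 4-3-2-1 not covered. → 38%.
Sum: 4% + 48% + 38% = 90%.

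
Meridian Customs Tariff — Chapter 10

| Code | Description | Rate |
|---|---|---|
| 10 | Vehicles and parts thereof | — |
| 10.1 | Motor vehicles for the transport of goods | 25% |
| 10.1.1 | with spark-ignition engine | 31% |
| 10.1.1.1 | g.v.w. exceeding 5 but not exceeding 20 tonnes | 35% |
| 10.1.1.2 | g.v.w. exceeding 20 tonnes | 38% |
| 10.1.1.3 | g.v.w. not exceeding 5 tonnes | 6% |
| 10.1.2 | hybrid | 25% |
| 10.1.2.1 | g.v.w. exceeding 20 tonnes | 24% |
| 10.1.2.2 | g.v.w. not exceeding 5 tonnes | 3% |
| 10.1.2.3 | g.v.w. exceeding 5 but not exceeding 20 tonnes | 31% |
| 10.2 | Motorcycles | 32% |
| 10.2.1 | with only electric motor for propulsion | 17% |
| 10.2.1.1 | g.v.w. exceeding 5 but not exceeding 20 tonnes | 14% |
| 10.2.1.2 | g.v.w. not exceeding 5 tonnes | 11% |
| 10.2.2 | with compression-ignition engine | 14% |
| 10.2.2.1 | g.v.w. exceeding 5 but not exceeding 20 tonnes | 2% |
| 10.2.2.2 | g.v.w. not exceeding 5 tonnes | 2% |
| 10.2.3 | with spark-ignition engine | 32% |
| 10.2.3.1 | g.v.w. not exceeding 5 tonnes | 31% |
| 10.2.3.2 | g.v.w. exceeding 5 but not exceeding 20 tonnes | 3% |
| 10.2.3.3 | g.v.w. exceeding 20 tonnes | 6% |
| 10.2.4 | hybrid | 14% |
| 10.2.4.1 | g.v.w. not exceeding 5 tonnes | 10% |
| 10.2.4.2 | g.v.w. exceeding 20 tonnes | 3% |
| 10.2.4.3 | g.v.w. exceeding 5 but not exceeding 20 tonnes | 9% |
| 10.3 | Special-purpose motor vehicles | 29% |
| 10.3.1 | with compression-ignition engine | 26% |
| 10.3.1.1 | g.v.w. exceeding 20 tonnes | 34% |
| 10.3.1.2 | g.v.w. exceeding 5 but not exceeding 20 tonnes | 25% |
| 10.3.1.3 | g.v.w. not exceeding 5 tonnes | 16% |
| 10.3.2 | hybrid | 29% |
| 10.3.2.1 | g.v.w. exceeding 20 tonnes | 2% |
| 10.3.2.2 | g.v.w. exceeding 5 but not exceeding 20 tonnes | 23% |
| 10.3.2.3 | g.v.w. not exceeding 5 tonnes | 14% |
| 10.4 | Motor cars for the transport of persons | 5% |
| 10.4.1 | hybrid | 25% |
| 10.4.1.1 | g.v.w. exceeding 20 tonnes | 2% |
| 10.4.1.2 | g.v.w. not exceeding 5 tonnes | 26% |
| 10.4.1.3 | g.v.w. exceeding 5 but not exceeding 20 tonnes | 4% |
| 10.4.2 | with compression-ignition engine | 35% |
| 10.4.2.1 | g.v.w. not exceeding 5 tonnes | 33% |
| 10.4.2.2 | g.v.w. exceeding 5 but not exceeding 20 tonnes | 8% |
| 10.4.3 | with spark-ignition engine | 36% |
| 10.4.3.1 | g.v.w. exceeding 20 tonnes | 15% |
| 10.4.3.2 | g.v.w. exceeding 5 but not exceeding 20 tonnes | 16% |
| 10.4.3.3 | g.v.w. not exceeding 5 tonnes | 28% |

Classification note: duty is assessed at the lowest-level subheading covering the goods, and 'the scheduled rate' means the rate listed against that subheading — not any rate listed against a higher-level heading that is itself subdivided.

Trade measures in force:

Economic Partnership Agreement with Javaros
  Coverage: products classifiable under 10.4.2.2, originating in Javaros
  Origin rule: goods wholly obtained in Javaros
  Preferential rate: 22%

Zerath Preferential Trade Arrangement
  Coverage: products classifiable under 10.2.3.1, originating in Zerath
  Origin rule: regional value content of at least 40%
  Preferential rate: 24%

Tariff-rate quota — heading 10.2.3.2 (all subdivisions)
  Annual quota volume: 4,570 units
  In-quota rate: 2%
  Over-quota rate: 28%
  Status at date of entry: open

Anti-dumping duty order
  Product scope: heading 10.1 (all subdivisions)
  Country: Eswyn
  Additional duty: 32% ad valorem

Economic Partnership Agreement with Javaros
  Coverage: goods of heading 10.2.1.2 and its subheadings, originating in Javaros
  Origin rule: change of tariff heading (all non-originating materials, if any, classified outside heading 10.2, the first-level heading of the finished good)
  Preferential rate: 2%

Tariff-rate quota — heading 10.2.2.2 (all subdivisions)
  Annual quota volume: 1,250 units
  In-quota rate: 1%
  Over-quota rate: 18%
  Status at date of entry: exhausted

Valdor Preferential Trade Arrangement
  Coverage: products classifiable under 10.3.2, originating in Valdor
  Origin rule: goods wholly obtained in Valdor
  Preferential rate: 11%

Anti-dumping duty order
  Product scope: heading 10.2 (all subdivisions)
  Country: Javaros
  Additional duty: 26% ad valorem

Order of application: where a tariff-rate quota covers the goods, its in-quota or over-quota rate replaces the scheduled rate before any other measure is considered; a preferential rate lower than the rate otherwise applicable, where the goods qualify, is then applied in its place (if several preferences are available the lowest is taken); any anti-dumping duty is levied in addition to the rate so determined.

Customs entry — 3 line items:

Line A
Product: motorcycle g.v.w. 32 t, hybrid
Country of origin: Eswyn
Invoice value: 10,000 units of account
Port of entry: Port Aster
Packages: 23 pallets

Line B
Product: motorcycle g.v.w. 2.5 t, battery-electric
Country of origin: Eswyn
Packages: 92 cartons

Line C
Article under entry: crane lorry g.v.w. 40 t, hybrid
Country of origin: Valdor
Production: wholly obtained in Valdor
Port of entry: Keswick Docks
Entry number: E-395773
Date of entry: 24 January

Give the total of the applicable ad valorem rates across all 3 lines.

16%

Line A: motorcycle → 10.2; hybrid → 10.2.4; g.v.w. 32 t → 10.2.4.2. Scheduled 3%. No special measure applies. → 3%.
Line B: motorcycle → 10.2; battery-electric → 10.2.1; g.v.w. 2.5 t → 10.2.1.2. Scheduled 11%. No special measure applies. → 11%.
Line C: crane lorry → 10.3; hybrid → 10.3.2; g.v.w. 40 t → 10.3.2.1. Scheduled 2%. Valdor agreement on 10.3.2: wholly obtained → 11% available; preference 11% not lower than 2% → no reduction. → 2%.
Sum: 3% + 11% + 2% = 16%.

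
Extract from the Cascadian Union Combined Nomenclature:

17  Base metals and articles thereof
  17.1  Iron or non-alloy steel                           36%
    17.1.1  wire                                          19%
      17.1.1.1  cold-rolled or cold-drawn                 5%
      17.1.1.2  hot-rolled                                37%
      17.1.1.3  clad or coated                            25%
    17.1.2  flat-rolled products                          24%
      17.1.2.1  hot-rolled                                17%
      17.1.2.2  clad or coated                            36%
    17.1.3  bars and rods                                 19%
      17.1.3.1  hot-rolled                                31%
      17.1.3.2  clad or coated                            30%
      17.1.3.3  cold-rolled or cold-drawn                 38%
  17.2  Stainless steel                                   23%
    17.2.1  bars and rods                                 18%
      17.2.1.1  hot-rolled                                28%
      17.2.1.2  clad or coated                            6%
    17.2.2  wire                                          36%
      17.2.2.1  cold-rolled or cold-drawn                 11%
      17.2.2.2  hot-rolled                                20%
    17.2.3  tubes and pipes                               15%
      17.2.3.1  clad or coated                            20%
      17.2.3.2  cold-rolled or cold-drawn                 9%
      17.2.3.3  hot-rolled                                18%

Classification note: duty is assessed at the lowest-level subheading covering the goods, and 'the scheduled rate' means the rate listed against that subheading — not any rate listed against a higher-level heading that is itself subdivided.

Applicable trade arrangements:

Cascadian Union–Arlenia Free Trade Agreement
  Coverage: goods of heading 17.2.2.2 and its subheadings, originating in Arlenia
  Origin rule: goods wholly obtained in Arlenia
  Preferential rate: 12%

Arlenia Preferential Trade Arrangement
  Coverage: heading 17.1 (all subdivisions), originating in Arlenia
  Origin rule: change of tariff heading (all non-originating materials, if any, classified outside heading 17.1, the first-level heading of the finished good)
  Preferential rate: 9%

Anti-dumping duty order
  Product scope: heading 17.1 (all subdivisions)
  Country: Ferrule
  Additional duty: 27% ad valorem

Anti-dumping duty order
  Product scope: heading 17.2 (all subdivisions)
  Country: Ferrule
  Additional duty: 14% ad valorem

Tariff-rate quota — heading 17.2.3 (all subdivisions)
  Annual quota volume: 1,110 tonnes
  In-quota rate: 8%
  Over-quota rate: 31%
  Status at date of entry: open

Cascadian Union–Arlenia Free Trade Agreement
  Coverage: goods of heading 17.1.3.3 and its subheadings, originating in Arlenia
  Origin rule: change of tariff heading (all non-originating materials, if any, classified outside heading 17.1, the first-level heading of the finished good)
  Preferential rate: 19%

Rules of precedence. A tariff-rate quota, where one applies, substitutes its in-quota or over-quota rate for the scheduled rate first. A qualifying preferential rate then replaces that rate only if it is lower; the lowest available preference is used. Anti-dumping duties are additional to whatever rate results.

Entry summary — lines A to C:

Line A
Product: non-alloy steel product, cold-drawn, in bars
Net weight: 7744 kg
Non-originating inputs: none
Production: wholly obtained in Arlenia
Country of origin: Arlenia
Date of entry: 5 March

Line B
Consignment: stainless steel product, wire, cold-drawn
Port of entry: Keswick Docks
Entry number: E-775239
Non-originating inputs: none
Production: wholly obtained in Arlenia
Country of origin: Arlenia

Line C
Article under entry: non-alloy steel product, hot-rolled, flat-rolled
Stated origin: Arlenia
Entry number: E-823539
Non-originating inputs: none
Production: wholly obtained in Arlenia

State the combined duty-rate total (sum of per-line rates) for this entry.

Line A: non-alloy steel → 17.1; in bars → 17.1.3; cold-drawn → 17.1.3.3. Scheduled 38%. Arlenia agreement on 17.2.2.2: 17.1.3.3 not covered; Arlenia agreement on 17.1: CTH met → 9% available; Arlenia agreement on 17.1.3.3: CTH met → 19% available; preferential 9%. → 9%.
Line B: stainless steel → 17.2; wire → 17.2.2; cold-drawn → 17.2.2.1. Scheduled 11%. Arlenia agreement on 17.2.2.2: 17.2.2.1 not covered; Arlenia agreement on 17.1: 17.2.2.1 not covered; Arlenia agreement on 17.1.3.3: 17.2.2.1 not covered. → 11%.
Line C: non-alloy steel → 17.1; flat-rolled → 17.1.2; hot-rolled → 17.1.2.1. Scheduled 17%. Arlenia agreement on 17.2.2.2: 17.1.2.1 not covered; Arlenia agreement on 17.1: CTH met → 9% available; Arlenia agreement on 17.1.3.3: 17.1.2.1 not covered; preferential 9%. → 9%.
Sum: 9% + 11% + 9% = 29%.

29%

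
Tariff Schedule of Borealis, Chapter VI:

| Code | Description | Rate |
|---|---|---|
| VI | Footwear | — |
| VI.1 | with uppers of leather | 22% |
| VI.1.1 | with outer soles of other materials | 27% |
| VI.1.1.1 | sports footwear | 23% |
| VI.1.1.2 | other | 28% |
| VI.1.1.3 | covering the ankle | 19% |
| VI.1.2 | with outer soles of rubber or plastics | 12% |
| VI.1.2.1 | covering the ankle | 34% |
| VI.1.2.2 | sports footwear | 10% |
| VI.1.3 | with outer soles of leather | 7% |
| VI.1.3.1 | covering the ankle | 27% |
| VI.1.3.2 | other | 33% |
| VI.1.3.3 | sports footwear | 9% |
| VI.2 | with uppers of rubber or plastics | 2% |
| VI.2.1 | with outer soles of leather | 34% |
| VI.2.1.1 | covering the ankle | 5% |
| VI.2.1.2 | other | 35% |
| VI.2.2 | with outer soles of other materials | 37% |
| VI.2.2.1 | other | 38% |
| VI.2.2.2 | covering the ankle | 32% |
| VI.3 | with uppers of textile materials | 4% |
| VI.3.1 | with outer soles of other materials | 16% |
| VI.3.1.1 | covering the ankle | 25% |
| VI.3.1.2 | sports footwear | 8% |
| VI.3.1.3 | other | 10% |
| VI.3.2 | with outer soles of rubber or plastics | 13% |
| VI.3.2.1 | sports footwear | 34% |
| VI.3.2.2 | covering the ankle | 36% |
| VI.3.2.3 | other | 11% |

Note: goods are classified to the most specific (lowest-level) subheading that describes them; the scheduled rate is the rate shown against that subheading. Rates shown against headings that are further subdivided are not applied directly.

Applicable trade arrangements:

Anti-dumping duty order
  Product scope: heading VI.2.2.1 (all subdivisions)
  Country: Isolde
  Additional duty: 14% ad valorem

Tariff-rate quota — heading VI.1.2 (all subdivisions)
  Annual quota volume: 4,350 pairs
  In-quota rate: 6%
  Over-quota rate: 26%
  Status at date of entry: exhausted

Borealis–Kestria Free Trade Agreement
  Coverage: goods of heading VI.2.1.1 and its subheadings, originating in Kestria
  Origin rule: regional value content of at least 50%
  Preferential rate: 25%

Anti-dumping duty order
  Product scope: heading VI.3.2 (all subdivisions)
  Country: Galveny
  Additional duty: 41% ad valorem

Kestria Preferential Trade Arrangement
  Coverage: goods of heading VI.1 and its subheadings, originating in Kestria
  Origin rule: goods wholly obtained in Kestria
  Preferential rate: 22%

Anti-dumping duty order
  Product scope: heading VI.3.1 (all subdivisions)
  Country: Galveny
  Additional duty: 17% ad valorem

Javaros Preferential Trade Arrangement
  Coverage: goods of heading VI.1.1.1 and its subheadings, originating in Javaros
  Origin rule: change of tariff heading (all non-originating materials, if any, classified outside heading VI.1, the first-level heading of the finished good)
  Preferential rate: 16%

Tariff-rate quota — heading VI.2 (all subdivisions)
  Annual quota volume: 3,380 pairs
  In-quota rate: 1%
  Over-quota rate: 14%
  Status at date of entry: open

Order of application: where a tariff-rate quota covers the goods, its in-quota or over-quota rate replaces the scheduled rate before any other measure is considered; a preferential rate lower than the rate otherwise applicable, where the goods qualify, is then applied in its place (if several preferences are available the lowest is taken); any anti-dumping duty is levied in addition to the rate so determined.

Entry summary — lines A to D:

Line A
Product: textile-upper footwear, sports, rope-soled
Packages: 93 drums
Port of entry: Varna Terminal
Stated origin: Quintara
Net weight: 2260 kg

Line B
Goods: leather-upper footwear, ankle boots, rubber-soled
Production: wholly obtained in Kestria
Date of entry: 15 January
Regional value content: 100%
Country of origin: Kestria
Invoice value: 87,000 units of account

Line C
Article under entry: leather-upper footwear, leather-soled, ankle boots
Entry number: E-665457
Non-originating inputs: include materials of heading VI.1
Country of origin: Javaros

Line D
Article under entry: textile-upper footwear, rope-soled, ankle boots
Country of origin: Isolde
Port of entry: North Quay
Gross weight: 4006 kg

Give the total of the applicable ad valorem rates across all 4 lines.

82%

Line A: textile-upper → VI.3; rope-soled → VI.3.1; sports → VI.3.1.2. Scheduled 8%. No special measure applies. → 8%.
Line B: leather-upper → VI.1; rubber-soled → VI.1.2; ankle boots → VI.1.2.1. Scheduled 34%. quota on VI.1.2 exhausted → over-quota 26%; Kestria agreement on VI.2.1.1: VI.1.2.1 not covered; Kestria agreement on VI.1: wholly obtained → 22% available; preferential 22%. → 22%.
Line C: leather-upper → VI.1; leather-soled → VI.1.3; ankle boots → VI.1.3.1. Scheduled 27%. Javaros agreement on VI.1.1.1: VI.1.3.1 not covered. → 27%.
Line D: textile-upper → VI.3; rope-soled → VI.3.1; ankle boots → VI.3.1.1. Scheduled 25%. No special measure applies. → 25%.
Sum: 8% + 22% + 27% + 25% = 82%.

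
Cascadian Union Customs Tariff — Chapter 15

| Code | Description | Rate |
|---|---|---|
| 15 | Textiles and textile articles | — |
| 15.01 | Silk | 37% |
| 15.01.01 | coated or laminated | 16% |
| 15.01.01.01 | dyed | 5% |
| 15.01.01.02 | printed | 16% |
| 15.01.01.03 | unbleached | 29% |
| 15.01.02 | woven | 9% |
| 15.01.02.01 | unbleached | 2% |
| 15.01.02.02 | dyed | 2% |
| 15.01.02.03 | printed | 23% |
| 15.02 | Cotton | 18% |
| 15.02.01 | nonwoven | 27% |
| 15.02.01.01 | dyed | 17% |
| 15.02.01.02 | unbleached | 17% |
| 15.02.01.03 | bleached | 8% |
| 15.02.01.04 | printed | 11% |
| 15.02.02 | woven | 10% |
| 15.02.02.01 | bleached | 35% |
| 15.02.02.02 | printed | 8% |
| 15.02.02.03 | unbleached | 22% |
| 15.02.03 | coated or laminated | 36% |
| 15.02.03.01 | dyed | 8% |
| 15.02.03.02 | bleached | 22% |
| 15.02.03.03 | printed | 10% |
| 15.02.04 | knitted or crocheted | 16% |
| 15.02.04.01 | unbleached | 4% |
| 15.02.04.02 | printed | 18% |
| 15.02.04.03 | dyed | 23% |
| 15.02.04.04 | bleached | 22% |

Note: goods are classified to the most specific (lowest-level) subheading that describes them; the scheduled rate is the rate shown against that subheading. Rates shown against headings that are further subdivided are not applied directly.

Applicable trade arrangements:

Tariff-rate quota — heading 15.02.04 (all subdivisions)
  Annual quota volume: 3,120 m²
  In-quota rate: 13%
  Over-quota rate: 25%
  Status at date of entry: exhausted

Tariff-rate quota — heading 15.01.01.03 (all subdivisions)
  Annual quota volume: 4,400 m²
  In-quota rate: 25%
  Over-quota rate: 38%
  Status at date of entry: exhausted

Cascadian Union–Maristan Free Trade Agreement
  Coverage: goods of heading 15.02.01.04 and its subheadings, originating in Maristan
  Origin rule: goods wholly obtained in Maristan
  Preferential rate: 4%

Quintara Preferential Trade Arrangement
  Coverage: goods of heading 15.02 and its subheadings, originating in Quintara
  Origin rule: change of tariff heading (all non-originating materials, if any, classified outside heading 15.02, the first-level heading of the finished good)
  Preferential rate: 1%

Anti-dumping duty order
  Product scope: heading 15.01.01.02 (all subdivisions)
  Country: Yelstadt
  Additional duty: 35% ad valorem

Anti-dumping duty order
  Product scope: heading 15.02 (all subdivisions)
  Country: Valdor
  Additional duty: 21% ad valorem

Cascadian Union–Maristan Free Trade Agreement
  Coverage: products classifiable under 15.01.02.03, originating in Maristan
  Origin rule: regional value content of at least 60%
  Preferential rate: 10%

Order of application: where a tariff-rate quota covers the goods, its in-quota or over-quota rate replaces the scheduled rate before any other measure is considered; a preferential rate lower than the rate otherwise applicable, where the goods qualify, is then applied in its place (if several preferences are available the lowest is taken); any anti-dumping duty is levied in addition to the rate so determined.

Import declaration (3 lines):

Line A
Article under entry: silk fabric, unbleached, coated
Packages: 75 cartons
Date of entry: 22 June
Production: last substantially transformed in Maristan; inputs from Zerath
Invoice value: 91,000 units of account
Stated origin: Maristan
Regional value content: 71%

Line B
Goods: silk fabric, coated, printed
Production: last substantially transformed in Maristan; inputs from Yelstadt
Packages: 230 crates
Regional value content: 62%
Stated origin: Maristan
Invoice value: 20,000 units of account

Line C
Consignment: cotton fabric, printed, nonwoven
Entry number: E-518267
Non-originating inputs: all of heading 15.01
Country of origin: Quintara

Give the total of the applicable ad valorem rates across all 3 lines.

Line A: silk → 15.01; coated → 15.01.01; unbleached → 15.01.01.03. Scheduled 29%. quota on 15.01.01.03 exhausted → over-quota 38%; Maristan agreement on 15.02.01.04: 15.01.01.03 not covered; Maristan agreement on 15.01.02.03: 15.01.01.03 not covered. → 38%.
Line B: silk → 15.01; coated → 15.01.01; printed → 15.01.01.02. Scheduled 16%. Maristan agreement on 15.02.01.04: 15.01.01.02 not covered; Maristan agreement on 15.01.02.03: 15.01.01.02 not covered. → 16%.
Line C: cotton → 15.02; nonwoven → 15.02.01; printed → 15.02.01.04. Scheduled 11%. Quintara agreement on 15.02: CTH met → 1% available; preferential 1%. → 1%.
Sum: 38% + 16% + 1% = 55%.

55%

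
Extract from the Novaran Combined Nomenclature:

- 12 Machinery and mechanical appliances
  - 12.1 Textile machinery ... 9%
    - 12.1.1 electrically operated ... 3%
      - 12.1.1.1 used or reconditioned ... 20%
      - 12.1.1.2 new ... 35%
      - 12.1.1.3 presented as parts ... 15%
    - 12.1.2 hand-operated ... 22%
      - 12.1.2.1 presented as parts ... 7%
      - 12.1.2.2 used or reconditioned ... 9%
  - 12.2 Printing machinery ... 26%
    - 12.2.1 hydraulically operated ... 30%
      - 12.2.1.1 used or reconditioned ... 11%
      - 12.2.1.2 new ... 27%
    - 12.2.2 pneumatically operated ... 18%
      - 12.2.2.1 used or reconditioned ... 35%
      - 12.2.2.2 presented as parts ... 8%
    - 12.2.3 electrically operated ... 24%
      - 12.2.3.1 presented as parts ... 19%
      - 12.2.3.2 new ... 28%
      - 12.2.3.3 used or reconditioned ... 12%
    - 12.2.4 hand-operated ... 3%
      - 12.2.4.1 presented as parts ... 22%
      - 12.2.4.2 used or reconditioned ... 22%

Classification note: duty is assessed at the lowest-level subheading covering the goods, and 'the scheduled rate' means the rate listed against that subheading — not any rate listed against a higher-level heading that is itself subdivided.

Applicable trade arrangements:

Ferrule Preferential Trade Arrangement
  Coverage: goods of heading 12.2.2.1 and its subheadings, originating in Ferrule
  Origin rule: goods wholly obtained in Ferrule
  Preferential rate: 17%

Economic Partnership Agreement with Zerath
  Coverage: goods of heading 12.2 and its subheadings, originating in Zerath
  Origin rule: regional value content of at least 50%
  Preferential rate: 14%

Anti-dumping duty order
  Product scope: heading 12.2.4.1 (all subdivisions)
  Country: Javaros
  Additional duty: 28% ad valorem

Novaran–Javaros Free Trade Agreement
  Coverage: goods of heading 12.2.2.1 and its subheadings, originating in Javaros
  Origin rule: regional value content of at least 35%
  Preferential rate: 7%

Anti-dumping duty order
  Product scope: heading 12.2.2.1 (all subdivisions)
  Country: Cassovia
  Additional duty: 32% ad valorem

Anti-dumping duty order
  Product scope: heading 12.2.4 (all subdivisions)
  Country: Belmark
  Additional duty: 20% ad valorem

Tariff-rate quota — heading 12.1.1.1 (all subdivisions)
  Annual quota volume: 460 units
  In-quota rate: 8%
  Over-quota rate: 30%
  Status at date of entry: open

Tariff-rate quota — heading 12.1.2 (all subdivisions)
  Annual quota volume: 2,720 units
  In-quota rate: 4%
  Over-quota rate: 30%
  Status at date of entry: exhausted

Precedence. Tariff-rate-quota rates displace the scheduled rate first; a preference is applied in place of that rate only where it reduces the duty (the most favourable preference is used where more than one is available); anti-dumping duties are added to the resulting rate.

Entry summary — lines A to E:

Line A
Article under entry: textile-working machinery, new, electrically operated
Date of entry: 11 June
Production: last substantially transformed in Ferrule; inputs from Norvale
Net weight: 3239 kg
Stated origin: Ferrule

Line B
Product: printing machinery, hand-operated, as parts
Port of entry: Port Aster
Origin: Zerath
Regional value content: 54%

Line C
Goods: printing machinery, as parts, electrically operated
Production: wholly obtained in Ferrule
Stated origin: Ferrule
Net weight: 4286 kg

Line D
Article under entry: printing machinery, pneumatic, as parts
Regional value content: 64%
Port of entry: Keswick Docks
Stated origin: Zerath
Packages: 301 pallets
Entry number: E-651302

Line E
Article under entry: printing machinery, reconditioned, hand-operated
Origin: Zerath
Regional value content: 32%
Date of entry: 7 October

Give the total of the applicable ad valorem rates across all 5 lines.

98%

Line A: textile-working → 12.1; electrically operated → 12.1.1; new → 12.1.1.2. Scheduled 35%. Ferrule agreement on 12.2.2.1: 12.1.1.2 not covered. → 35%.
Line B: printing → 12.2; hand-operated → 12.2.4; as parts → 12.2.4.1. Scheduled 22%. Zerath agreement on 12.2: RVC ≥ 50% → 14% available; preferential 14%. → 14%.
Line C: printing → 12.2; electrically operated → 12.2.3; as parts → 12.2.3.1. Scheduled 19%. Ferrule agreement on 12.2.2.1: 12.2.3.1 not covered. → 19%.
Line D: printing → 12.2; pneumatic → 12.2.2; as parts → 12.2.2.2. Scheduled 8%. Zerath agreement on 12.2: RVC ≥ 50% → 14% available; preference 14% not lower than 8% → no reduction. → 8%.
Line E: printing → 12.2; hand-operated → 12.2.4; reconditioned → 12.2.4.2. Scheduled 22%. Zerath agreement on 12.2: RVC < 50%. → 22%.
Sum: 35% + 14% + 19% + 8% + 22% = 98%.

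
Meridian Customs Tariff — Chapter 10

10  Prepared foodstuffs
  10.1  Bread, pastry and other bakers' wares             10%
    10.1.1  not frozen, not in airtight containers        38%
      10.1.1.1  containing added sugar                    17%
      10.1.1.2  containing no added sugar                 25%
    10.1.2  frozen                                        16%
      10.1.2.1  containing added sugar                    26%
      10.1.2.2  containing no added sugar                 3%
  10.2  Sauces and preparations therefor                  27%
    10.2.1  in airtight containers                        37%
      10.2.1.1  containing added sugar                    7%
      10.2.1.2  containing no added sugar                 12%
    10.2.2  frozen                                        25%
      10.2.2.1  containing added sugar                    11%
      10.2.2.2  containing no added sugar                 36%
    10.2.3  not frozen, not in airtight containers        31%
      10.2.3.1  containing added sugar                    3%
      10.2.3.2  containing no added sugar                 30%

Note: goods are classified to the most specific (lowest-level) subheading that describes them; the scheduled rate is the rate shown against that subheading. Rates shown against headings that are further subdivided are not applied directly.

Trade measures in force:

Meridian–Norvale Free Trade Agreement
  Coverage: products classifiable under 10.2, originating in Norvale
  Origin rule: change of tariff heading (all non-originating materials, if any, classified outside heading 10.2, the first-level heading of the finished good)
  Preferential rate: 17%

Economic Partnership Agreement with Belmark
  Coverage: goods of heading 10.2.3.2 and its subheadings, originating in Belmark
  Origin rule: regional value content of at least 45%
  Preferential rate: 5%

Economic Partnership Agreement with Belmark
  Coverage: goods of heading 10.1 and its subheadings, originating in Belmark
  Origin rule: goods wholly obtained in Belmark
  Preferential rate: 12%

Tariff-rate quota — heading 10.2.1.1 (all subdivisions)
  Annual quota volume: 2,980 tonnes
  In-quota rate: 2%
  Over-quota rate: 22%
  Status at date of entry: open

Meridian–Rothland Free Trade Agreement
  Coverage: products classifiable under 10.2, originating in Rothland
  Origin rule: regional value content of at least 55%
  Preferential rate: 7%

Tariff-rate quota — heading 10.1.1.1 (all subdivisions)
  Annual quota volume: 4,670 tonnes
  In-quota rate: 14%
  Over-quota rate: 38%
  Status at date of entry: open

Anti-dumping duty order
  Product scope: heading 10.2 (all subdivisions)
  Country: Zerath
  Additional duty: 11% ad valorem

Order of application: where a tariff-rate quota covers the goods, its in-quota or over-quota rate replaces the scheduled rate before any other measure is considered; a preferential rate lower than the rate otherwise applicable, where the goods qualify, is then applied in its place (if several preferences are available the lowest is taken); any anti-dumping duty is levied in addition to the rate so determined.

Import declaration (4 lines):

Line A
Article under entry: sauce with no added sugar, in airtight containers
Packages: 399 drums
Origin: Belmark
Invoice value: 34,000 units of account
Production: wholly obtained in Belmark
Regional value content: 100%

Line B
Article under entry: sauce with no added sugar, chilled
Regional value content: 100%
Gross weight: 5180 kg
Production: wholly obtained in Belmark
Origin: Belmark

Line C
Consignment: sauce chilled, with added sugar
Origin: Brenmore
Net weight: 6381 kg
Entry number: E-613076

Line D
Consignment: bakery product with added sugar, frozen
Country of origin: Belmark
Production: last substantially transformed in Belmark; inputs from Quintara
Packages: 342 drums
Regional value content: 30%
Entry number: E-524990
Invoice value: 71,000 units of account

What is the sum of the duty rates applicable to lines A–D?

Line A: sauce → 10.2; in airtight containers → 10.2.1; with no added sugar → 10.2.1.2. Scheduled 12%. Belmark agreement on 10.2.3.2: 10.2.1.2 not covered; Belmark agreement on 10.1: 10.2.1.2 not covered. → 12%.
Line B: sauce → 10.2; chilled → 10.2.3; with no added sugar → 10.2.3.2. Scheduled 30%. Belmark agreement on 10.2.3.2: RVC ≥ 45% → 5% available; Belmark agreement on 10.1: 10.2.3.2 not covered; preferential 5%. → 5%.
Line C: sauce → 10.2; chilled → 10.2.3; with added sugar → 10.2.3.1. Scheduled 3%. No special measure applies. → 3%.
Line D: bakery product → 10.1; frozen → 10.1.2; with added sugar → 10.1.2.1. Scheduled 26%. Belmark agreement on 10.2.3.2: 10.1.2.1 not covered; Belmark agreement on 10.1: not wholly obtained. → 26%.
Sum: 12% + 5% + 3% + 26% = 46%.

46%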